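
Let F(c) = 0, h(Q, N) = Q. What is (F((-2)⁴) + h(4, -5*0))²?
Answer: 16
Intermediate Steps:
(F((-2)⁴) + h(4, -5*0))² = (0 + 4)² = 4² = 16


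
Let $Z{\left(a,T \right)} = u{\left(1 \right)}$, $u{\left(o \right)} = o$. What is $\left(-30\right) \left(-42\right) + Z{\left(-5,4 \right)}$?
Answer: $1261$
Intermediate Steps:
$Z{\left(a,T \right)} = 1$
$\left(-30\right) \left(-42\right) + Z{\left(-5,4 \right)} = \left(-30\right) \left(-42\right) + 1 = 1260 + 1 = 1261$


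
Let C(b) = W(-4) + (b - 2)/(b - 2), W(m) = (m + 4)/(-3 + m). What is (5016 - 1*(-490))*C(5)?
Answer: 5506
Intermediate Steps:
W(m) = (4 + m)/(-3 + m)
C(b) = 1 (C(b) = (4 - 4)/(-3 - 4) + (b - 2)/(b - 2) = 0/(-7) + (-2 + b)/(-2 + b) = -⅐*0 + 1 = 0 + 1 = 1)
(5016 - 1*(-490))*C(5) = (5016 - 1*(-490))*1 = (5016 + 490)*1 = 5506*1 = 5506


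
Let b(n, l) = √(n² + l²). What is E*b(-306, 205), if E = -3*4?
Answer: -12*√135661 ≈ -4419.9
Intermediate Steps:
b(n, l) = √(l² + n²)
E = -12 (E = -1*12 = -12)
E*b(-306, 205) = -12*√(205² + (-306)²) = -12*√(42025 + 93636) = -12*√135661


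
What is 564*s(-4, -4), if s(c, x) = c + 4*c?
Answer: -11280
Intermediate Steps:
s(c, x) = 5*c
564*s(-4, -4) = 564*(5*(-4)) = 564*(-20) = -11280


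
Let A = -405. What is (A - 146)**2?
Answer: 303601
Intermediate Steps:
(A - 146)**2 = (-405 - 146)**2 = (-551)**2 = 303601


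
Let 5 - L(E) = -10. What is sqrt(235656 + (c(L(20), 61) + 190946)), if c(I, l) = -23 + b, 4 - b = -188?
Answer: 3*sqrt(47419) ≈ 653.28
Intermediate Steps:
b = 192 (b = 4 - 1*(-188) = 4 + 188 = 192)
L(E) = 15 (L(E) = 5 - 1*(-10) = 5 + 10 = 15)
c(I, l) = 169 (c(I, l) = -23 + 192 = 169)
sqrt(235656 + (c(L(20), 61) + 190946)) = sqrt(235656 + (169 + 190946)) = sqrt(235656 + 191115) = sqrt(426771) = 3*sqrt(47419)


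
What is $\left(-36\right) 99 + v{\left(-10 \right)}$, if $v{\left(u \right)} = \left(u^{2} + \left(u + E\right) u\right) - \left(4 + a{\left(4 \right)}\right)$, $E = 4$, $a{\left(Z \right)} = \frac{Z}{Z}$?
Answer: $-3409$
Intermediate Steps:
$a{\left(Z \right)} = 1$
$v{\left(u \right)} = -5 + u^{2} + u \left(4 + u\right)$ ($v{\left(u \right)} = \left(u^{2} + \left(u + 4\right) u\right) - 5 = \left(u^{2} + \left(4 + u\right) u\right) - 5 = \left(u^{2} + u \left(4 + u\right)\right) - 5 = -5 + u^{2} + u \left(4 + u\right)$)
$\left(-36\right) 99 + v{\left(-10 \right)} = \left(-36\right) 99 + \left(-5 + 2 \left(-10\right)^{2} + 4 \left(-10\right)\right) = -3564 - -155 = -3564 + 155 = -3409$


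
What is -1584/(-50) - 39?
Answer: -183/25 ≈ -7.3200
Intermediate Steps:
-1584/(-50) - 39 = -1584*(-1)/50 - 39 = -48*(-33/50) - 39 = 792/25 - 39 = -183/25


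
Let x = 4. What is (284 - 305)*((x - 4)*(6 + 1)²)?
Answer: 0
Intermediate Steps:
(284 - 305)*((x - 4)*(6 + 1)²) = (284 - 305)*((4 - 4)*(6 + 1)²) = -0*7² = -0*49 = -21*0 = 0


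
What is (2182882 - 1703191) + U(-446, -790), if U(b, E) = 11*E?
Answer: 471001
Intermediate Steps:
(2182882 - 1703191) + U(-446, -790) = (2182882 - 1703191) + 11*(-790) = 479691 - 8690 = 471001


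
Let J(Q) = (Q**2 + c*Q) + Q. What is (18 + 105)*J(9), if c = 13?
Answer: 25461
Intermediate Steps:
J(Q) = Q**2 + 14*Q (J(Q) = (Q**2 + 13*Q) + Q = Q**2 + 14*Q)
(18 + 105)*J(9) = (18 + 105)*(9*(14 + 9)) = 123*(9*23) = 123*207 = 25461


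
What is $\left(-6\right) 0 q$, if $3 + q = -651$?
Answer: $0$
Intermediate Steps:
$q = -654$ ($q = -3 - 651 = -654$)
$\left(-6\right) 0 q = \left(-6\right) 0 \left(-654\right) = 0 \left(-654\right) = 0$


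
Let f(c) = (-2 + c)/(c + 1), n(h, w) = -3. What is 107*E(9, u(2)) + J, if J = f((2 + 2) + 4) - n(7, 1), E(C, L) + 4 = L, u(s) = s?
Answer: -631/3 ≈ -210.33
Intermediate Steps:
E(C, L) = -4 + L
f(c) = (-2 + c)/(1 + c)
J = 11/3 (J = (-2 + ((2 + 2) + 4))/(1 + ((2 + 2) + 4)) - 1*(-3) = (-2 + (4 + 4))/(1 + (4 + 4)) + 3 = (-2 + 8)/(1 + 8) + 3 = 6/9 + 3 = (1/9)*6 + 3 = 2/3 + 3 = 11/3 ≈ 3.6667)
107*E(9, u(2)) + J = 107*(-4 + 2) + 11/3 = 107*(-2) + 11/3 = -214 + 11/3 = -631/3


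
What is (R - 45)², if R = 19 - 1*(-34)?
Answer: 64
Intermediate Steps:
R = 53 (R = 19 + 34 = 53)
(R - 45)² = (53 - 45)² = 8² = 64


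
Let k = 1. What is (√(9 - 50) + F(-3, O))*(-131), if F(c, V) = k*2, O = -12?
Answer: -262 - 131*I*√41 ≈ -262.0 - 838.81*I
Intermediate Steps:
F(c, V) = 2 (F(c, V) = 1*2 = 2)
(√(9 - 50) + F(-3, O))*(-131) = (√(9 - 50) + 2)*(-131) = (√(-41) + 2)*(-131) = (I*√41 + 2)*(-131) = (2 + I*√41)*(-131) = -262 - 131*I*√41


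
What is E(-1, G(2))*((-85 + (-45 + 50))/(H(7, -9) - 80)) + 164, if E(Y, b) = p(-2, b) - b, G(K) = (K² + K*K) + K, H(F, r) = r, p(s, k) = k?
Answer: 164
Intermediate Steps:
G(K) = K + 2*K² (G(K) = (K² + K²) + K = 2*K² + K = K + 2*K²)
E(Y, b) = 0 (E(Y, b) = b - b = 0)
E(-1, G(2))*((-85 + (-45 + 50))/(H(7, -9) - 80)) + 164 = 0*((-85 + (-45 + 50))/(-9 - 80)) + 164 = 0*((-85 + 5)/(-89)) + 164 = 0*(-80*(-1/89)) + 164 = 0*(80/89) + 164 = 0 + 164 = 164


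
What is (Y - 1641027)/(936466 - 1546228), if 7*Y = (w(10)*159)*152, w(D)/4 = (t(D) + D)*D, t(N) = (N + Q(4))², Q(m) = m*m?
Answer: -31032511/203254 ≈ -152.68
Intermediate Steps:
Q(m) = m²
t(N) = (16 + N)² (t(N) = (N + 4²)² = (N + 16)² = (16 + N)²)
w(D) = 4*D*(D + (16 + D)²) (w(D) = 4*(((16 + D)² + D)*D) = 4*((D + (16 + D)²)*D) = 4*(D*(D + (16 + D)²)) = 4*D*(D + (16 + D)²))
Y = 94738560 (Y = (((4*10*(10 + (16 + 10)²))*159)*152)/7 = (((4*10*(10 + 26²))*159)*152)/7 = (((4*10*(10 + 676))*159)*152)/7 = (((4*10*686)*159)*152)/7 = ((27440*159)*152)/7 = (4362960*152)/7 = (⅐)*663169920 = 94738560)
(Y - 1641027)/(936466 - 1546228) = (94738560 - 1641027)/(936466 - 1546228) = 93097533/(-609762) = 93097533*(-1/609762) = -31032511/203254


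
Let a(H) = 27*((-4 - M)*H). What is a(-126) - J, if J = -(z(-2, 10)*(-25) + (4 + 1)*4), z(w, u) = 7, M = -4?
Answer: -155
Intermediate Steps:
a(H) = 0 (a(H) = 27*((-4 - 1*(-4))*H) = 27*((-4 + 4)*H) = 27*(0*H) = 27*0 = 0)
J = 155 (J = -(7*(-25) + (4 + 1)*4) = -(-175 + 5*4) = -(-175 + 20) = -1*(-155) = 155)
a(-126) - J = 0 - 1*155 = 0 - 155 = -155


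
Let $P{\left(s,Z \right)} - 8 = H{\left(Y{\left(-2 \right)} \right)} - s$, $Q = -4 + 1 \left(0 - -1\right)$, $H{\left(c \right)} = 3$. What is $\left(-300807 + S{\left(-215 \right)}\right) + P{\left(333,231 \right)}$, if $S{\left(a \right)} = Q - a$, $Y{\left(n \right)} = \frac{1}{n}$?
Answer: $-300917$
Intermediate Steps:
$Q = -3$ ($Q = -4 + 1 \left(0 + 1\right) = -4 + 1 \cdot 1 = -4 + 1 = -3$)
$P{\left(s,Z \right)} = 11 - s$ ($P{\left(s,Z \right)} = 8 - \left(-3 + s\right) = 11 - s$)
$S{\left(a \right)} = -3 - a$
$\left(-300807 + S{\left(-215 \right)}\right) + P{\left(333,231 \right)} = \left(-300807 - -212\right) + \left(11 - 333\right) = \left(-300807 + \left(-3 + 215\right)\right) + \left(11 - 333\right) = \left(-300807 + 212\right) - 322 = -300595 - 322 = -300917$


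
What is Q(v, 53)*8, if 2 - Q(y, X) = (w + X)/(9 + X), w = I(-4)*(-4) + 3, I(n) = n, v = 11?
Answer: 208/31 ≈ 6.7097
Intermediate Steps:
w = 19 (w = -4*(-4) + 3 = 16 + 3 = 19)
Q(y, X) = 2 - (19 + X)/(9 + X)
Q(v, 53)*8 = ((-1 + 53)/(9 + 53))*8 = (52/62)*8 = ((1/62)*52)*8 = (26/31)*8 = 208/31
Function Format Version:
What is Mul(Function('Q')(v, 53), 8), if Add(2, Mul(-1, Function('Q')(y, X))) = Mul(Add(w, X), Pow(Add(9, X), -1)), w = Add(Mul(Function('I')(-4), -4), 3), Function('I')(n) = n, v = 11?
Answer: Rational(208, 31) ≈ 6.7097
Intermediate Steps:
w = 19 (w = Add(Mul(-4, -4), 3) = Add(16, 3) = 19)
Function('Q')(y, X) = Add(2, Mul(-1, Pow(Add(9, X), -1), Add(19, X))) (Function('Q')(y, X) = Add(2, Mul(-1, Mul(Add(19, X), Pow(Add(9, X), -1)))) = Add(2, Mul(-1, Mul(Pow(Add(9, X), -1), Add(19, X)))) = Add(2, Mul(-1, Pow(Add(9, X), -1), Add(19, X))))
Mul(Function('Q')(v, 53), 8) = Mul(Mul(Pow(Add(9, 53), -1), Add(-1, 53)), 8) = Mul(Mul(Pow(62, -1), 52), 8) = Mul(Mul(Rational(1, 62), 52), 8) = Mul(Rational(26, 31), 8) = Rational(208, 31)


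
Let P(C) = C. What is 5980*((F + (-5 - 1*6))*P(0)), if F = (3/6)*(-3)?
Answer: 0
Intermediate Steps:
F = -3/2 (F = (3*(⅙))*(-3) = (½)*(-3) = -3/2 ≈ -1.5000)
5980*((F + (-5 - 1*6))*P(0)) = 5980*((-3/2 + (-5 - 1*6))*0) = 5980*((-3/2 + (-5 - 6))*0) = 5980*((-3/2 - 11)*0) = 5980*(-25/2*0) = 5980*0 = 0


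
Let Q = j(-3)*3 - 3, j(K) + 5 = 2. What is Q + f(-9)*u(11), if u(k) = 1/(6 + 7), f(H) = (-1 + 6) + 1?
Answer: -150/13 ≈ -11.538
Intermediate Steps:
j(K) = -3 (j(K) = -5 + 2 = -3)
f(H) = 6 (f(H) = 5 + 1 = 6)
u(k) = 1/13
Q = -12 (Q = -3*3 - 3 = -9 - 3 = -12)
Q + f(-9)*u(11) = -12 + 6*(1/13) = -12 + 6/13 = -150/13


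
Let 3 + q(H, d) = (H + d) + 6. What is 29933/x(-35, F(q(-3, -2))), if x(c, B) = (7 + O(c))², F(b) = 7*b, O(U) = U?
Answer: 29933/784 ≈ 38.180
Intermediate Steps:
q(H, d) = 3 + H + d (q(H, d) = -3 + ((H + d) + 6) = -3 + (6 + H + d) = 3 + H + d)
x(c, B) = (7 + c)²
29933/x(-35, F(q(-3, -2))) = 29933/((7 - 35)²) = 29933/((-28)²) = 29933/784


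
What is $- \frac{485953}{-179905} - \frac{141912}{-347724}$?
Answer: $\frac{5403005537}{1737702395} \approx 3.1093$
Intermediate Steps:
$- \frac{485953}{-179905} - \frac{141912}{-347724} = \left(-485953\right) \left(- \frac{1}{179905}\right) - - \frac{3942}{9659} = \frac{485953}{179905} + \frac{3942}{9659} = \frac{5403005537}{1737702395}$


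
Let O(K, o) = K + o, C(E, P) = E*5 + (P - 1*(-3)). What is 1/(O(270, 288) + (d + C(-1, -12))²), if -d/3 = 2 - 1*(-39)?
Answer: 1/19327 ≈ 5.1741e-5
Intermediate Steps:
C(E, P) = 3 + P + 5*E (C(E, P) = 5*E + (P + 3) = 5*E + (3 + P) = 3 + P + 5*E)
d = -123 (d = -3*(2 - 1*(-39)) = -3*(2 + 39) = -3*41 = -123)
1/(O(270, 288) + (d + C(-1, -12))²) = 1/((270 + 288) + (-123 + (3 - 12 + 5*(-1)))²) = 1/(558 + (-123 + (3 - 12 - 5))²) = 1/(558 + (-123 - 14)²) = 1/(558 + (-137)²) = 1/(558 + 18769) = 1/19327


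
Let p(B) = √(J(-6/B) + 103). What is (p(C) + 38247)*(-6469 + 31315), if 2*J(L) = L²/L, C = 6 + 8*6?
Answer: 950284962 + 4141*√3706 ≈ 9.5054e+8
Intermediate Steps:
C = 54 (C = 6 + 48 = 54)
J(L) = L/2 (J(L) = (L²/L)/2 = L/2)
p(B) = √(103 - 3/B) (p(B) = √((-6/B)/2 + 103) = √(-3/B + 103) = √(103 - 3/B))
(p(C) + 38247)*(-6469 + 31315) = (√(103 - 3/54) + 38247)*(-6469 + 31315) = (√(103 - 3*1/54) + 38247)*24846 = (√(103 - 1/18) + 38247)*24846 = (√(1853/18) + 38247)*24846 = (√3706/6 + 38247)*24846 = (38247 + √3706/6)*24846 = 950284962 + 4141*√3706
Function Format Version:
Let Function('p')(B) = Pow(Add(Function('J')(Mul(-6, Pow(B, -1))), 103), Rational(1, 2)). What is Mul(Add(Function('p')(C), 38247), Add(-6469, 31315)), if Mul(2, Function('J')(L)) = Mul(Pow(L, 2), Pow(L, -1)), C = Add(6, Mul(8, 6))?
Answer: Add(950284962, Mul(4141, Pow(3706, Rational(1, 2)))) ≈ 9.5054e+8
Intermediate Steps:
C = 54 (C = Add(6, 48) = 54)
Function('J')(L) = Mul(Rational(1, 2), L) (Function('J')(L) = Mul(Rational(1, 2), Mul(Pow(L, 2), Pow(L, -1))) = Mul(Rational(1, 2), L))
Function('p')(B) = Pow(Add(103, Mul(-3, Pow(B, -1))), Rational(1, 2)) (Function('p')(B) = Pow(Add(Mul(Rational(1, 2), Mul(-6, Pow(B, -1))), 103), Rational(1, 2)) = Pow(Add(Mul(-3, Pow(B, -1)), 103), Rational(1, 2)) = Pow(Add(103, Mul(-3, Pow(B, -1))), Rational(1, 2)))
Mul(Add(Function('p')(C), 38247), Add(-6469, 31315)) = Mul(Add(Pow(Add(103, Mul(-3, Pow(54, -1))), Rational(1, 2)), 38247), Add(-6469, 31315)) = Mul(Add(Pow(Add(103, Mul(-3, Rational(1, 54))), Rational(1, 2)), 38247), 24846) = Mul(Add(Pow(Add(103, Rational(-1, 18)), Rational(1, 2)), 38247), 24846) = Mul(Add(Pow(Rational(1853, 18), Rational(1, 2)), 38247), 24846) = Mul(Add(Mul(Rational(1, 6), Pow(3706, Rational(1, 2))), 38247), 24846) = Mul(Add(38247, Mul(Rational(1, 6), Pow(3706, Rational(1, 2)))), 24846) = Add(950284962, Mul(4141, Pow(3706, Rational(1, 2))))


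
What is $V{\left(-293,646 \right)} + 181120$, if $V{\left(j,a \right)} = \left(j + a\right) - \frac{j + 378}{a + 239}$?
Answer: $\frac{32120704}{177} \approx 1.8147 \cdot 10^{5}$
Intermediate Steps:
$V{\left(j,a \right)} = a + j - \frac{378 + j}{239 + a}$ ($V{\left(j,a \right)} = \left(a + j\right) - \frac{378 + j}{239 + a} = a + j - \frac{378 + j}{239 + a}$)
$V{\left(-293,646 \right)} + 181120 = \frac{-378 + 646^{2} + 238 \left(-293\right) + 239 \cdot 646 + 646 \left(-293\right)}{239 + 646} + 181120 = \frac{-378 + 417316 - 69734 + 154394 - 189278}{885} + 181120 = \frac{1}{885} \cdot 312320 + 181120 = \frac{62464}{177} + 181120 = \frac{32120704}{177}$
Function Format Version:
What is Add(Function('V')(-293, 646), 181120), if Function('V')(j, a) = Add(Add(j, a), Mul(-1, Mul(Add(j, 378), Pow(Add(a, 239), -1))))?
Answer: Rational(32120704, 177) ≈ 1.8147e+5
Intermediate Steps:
Function('V')(j, a) = Add(a, j, Mul(-1, Pow(Add(239, a), -1), Add(378, j))) (Function('V')(j, a) = Add(Add(a, j), Mul(-1, Mul(Add(378, j), Pow(Add(239, a), -1)))) = Add(Add(a, j), Mul(-1, Mul(Pow(Add(239, a), -1), Add(378, j)))) = Add(Add(a, j), Mul(-1, Pow(Add(239, a), -1), Add(378, j))) = Add(a, j, Mul(-1, Pow(Add(239, a), -1), Add(378, j))))
Add(Function('V')(-293, 646), 181120) = Add(Mul(Pow(Add(239, 646), -1), Add(-378, Pow(646, 2), Mul(238, -293), Mul(239, 646), Mul(646, -293))), 181120) = Add(Mul(Pow(885, -1), Add(-378, 417316, -69734, 154394, -189278)), 181120) = Add(Mul(Rational(1, 885), 312320), 181120) = Add(Rational(62464, 177), 181120) = Rational(32120704, 177)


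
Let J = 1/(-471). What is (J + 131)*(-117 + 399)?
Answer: 5799800/157 ≈ 36941.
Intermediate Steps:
J = -1/471 ≈ -0.0021231
(J + 131)*(-117 + 399) = (-1/471 + 131)*(-117 + 399) = (61700/471)*282 = 5799800/157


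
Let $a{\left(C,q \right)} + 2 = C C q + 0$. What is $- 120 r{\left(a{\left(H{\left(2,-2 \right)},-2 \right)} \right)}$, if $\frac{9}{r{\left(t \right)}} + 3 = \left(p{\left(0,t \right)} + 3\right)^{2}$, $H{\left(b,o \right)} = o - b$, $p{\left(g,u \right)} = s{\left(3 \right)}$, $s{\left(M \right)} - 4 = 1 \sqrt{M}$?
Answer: $- \frac{1080}{37} + \frac{2160 \sqrt{3}}{259} \approx -14.744$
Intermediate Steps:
$s{\left(M \right)} = 4 + \sqrt{M}$ ($s{\left(M \right)} = 4 + 1 \sqrt{M} = 4 + \sqrt{M}$)
$p{\left(g,u \right)} = 4 + \sqrt{3}$
$a{\left(C,q \right)} = -2 + q C^{2}$ ($a{\left(C,q \right)} = -2 + \left(C C q + 0\right) = -2 + \left(C^{2} q + 0\right) = -2 + \left(q C^{2} + 0\right) = -2 + q C^{2}$)
$r{\left(t \right)} = \frac{9}{-3 + \left(7 + \sqrt{3}\right)^{2}}$ ($r{\left(t \right)} = \frac{9}{-3 + \left(\left(4 + \sqrt{3}\right) + 3\right)^{2}} = \frac{9}{-3 + \left(7 + \sqrt{3}\right)^{2}}$)
$- 120 r{\left(a{\left(H{\left(2,-2 \right)},-2 \right)} \right)} = - 120 \left(\frac{9}{37} - \frac{18 \sqrt{3}}{259}\right) = - \frac{1080}{37} + \frac{2160 \sqrt{3}}{259}$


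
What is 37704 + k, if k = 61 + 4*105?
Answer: 38185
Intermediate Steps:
k = 481 (k = 61 + 420 = 481)
37704 + k = 37704 + 481 = 38185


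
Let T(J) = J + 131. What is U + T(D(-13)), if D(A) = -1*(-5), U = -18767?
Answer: -18631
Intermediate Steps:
D(A) = 5
T(J) = 131 + J
U + T(D(-13)) = -18767 + (131 + 5) = -18767 + 136 = -18631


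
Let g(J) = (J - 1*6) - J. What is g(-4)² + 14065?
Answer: 14101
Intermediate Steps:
g(J) = -6 (g(J) = (J - 6) - J = (-6 + J) - J = -6)
g(-4)² + 14065 = (-6)² + 14065 = 36 + 14065 = 14101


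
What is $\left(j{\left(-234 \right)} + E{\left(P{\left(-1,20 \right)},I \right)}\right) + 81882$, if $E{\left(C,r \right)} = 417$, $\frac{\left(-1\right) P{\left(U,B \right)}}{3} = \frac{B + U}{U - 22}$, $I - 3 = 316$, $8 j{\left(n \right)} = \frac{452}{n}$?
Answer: $\frac{38515819}{468} \approx 82299.0$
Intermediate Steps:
$j{\left(n \right)} = \frac{113}{2 n}$ ($j{\left(n \right)} = \frac{452 \frac{1}{n}}{8} = \frac{113}{2 n}$)
$I = 319$ ($I = 3 + 316 = 319$)
$P{\left(U,B \right)} = - \frac{3 \left(B + U\right)}{-22 + U}$ ($P{\left(U,B \right)} = - 3 \frac{B + U}{U - 22} = - 3 \frac{B + U}{-22 + U} = - \frac{3 \left(B + U\right)}{-22 + U}$)
$\left(j{\left(-234 \right)} + E{\left(P{\left(-1,20 \right)},I \right)}\right) + 81882 = \left(\frac{113}{2 \left(-234\right)} + 417\right) + 81882 = \left(\frac{113}{2} \left(- \frac{1}{234}\right) + 417\right) + 81882 = \left(- \frac{113}{468} + 417\right) + 81882 = \frac{195043}{468} + 81882 = \frac{38515819}{468}$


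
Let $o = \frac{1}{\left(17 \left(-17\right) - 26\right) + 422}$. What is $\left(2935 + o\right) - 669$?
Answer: $\frac{242463}{107} \approx 2266.0$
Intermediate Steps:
$o = \frac{1}{107}$ ($o = \frac{1}{\left(-289 - 26\right) + 422} = \frac{1}{-315 + 422} = \frac{1}{107} \approx 0.0093458$)
$\left(2935 + o\right) - 669 = \left(2935 + \frac{1}{107}\right) - 669 = \frac{314046}{107} - 669 = \frac{242463}{107}$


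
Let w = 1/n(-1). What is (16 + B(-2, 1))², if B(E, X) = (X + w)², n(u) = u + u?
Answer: 4225/16 ≈ 264.06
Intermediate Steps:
n(u) = 2*u
w = -½ (w = 1/(2*(-1)) = 1/(-2) = -½ ≈ -0.50000)
B(E, X) = (-½ + X)² (B(E, X) = (X - ½)² = (-½ + X)²)
(16 + B(-2, 1))² = (16 + (-1 + 2*1)²/4)² = (16 + (-1 + 2)²/4)² = (16 + (¼)*1²)² = (16 + (¼)*1)² = (16 + ¼)² = (65/4)² = 4225/16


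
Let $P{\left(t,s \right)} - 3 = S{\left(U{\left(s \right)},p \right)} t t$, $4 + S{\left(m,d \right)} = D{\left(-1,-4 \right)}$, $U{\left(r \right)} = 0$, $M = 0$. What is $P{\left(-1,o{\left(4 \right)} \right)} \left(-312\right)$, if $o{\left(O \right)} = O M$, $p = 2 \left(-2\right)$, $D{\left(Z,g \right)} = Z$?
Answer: $624$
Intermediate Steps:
$p = -4$
$S{\left(m,d \right)} = -5$ ($S{\left(m,d \right)} = -4 - 1 = -5$)
$o{\left(O \right)} = 0$ ($o{\left(O \right)} = O 0 = 0$)
$P{\left(t,s \right)} = 3 - 5 t^{2}$ ($P{\left(t,s \right)} = 3 + - 5 t t = 3 - 5 t^{2}$)
$P{\left(-1,o{\left(4 \right)} \right)} \left(-312\right) = \left(3 - 5 \left(-1\right)^{2}\right) \left(-312\right) = \left(3 - 5\right) \left(-312\right) = \left(-2\right) \left(-312\right) = 624$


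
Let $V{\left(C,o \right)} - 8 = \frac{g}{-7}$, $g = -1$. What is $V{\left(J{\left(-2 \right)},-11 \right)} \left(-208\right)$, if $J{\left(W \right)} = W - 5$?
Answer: $- \frac{11856}{7} \approx -1693.7$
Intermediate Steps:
$J{\left(W \right)} = -5 + W$
$V{\left(C,o \right)} = \frac{57}{7}$ ($V{\left(C,o \right)} = 8 - \frac{1}{-7} = 8 - - \frac{1}{7} = 8 + \frac{1}{7} = \frac{57}{7}$)
$V{\left(J{\left(-2 \right)},-11 \right)} \left(-208\right) = \frac{57}{7} \left(-208\right) = - \frac{11856}{7}$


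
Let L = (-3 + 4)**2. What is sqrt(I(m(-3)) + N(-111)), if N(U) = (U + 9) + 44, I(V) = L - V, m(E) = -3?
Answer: 3*I*sqrt(6) ≈ 7.3485*I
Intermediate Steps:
L = 1 (L = 1**2 = 1)
I(V) = 1 - V
N(U) = 53 + U (N(U) = (9 + U) + 44 = 53 + U)
sqrt(I(m(-3)) + N(-111)) = sqrt((1 - 1*(-3)) + (53 - 111)) = sqrt((1 + 3) - 58) = sqrt(4 - 58) = sqrt(-54) = 3*I*sqrt(6)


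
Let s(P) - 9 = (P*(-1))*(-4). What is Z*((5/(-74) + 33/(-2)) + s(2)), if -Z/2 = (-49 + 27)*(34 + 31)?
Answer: 45760/37 ≈ 1236.8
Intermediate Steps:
Z = 2860 (Z = -2*(-49 + 27)*(34 + 31) = -(-44)*65 = -2*(-1430) = 2860)
s(P) = 9 + 4*P (s(P) = 9 + (P*(-1))*(-4) = 9 - P*(-4) = 9 + 4*P)
Z*((5/(-74) + 33/(-2)) + s(2)) = 2860*((5/(-74) + 33/(-2)) + (9 + 4*2)) = 2860*((5*(-1/74) + 33*(-1/2)) + (9 + 8)) = 2860*((-5/74 - 33/2) + 17) = 2860*(-613/37 + 17) = 2860*(16/37) = 45760/37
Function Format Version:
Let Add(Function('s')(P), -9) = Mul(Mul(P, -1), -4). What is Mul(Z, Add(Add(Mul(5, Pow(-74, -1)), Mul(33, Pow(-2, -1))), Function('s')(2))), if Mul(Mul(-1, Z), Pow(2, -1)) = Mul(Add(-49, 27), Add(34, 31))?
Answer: Rational(45760, 37) ≈ 1236.8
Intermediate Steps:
Z = 2860 (Z = Mul(-2, Mul(Add(-49, 27), Add(34, 31))) = Mul(-2, Mul(-22, 65)) = Mul(-2, -1430) = 2860)
Function('s')(P) = Add(9, Mul(4, P)) (Function('s')(P) = Add(9, Mul(Mul(P, -1), -4)) = Add(9, Mul(Mul(-1, P), -4)) = Add(9, Mul(4, P)))
Mul(Z, Add(Add(Mul(5, Pow(-74, -1)), Mul(33, Pow(-2, -1))), Function('s')(2))) = Mul(2860, Add(Add(Mul(5, Pow(-74, -1)), Mul(33, Pow(-2, -1))), Add(9, Mul(4, 2)))) = Mul(2860, Add(Add(Mul(5, Rational(-1, 74)), Mul(33, Rational(-1, 2))), Add(9, 8))) = Mul(2860, Add(Add(Rational(-5, 74), Rational(-33, 2)), 17)) = Mul(2860, Add(Rational(-613, 37), 17)) = Mul(2860, Rational(16, 37)) = Rational(45760, 37)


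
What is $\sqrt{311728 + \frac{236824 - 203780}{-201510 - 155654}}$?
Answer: $\frac{3 \sqrt{276152226083313}}{89291} \approx 558.33$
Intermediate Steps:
$\sqrt{311728 + \frac{236824 - 203780}{-201510 - 155654}} = \sqrt{311728 + \frac{33044}{-357164}} = \sqrt{311728 + 33044 \left(- \frac{1}{357164}\right)} = \sqrt{311728 - \frac{8261}{89291}} = \sqrt{\frac{27834496587}{89291}} = \frac{3 \sqrt{276152226083313}}{89291}$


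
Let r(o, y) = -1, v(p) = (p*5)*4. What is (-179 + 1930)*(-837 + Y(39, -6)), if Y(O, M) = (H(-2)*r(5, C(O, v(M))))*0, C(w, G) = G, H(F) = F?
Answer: -1465587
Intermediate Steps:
v(p) = 20*p (v(p) = (5*p)*4 = 20*p)
Y(O, M) = 0 (Y(O, M) = -2*(-1)*0 = 2*0 = 0)
(-179 + 1930)*(-837 + Y(39, -6)) = (-179 + 1930)*(-837 + 0) = 1751*(-837) = -1465587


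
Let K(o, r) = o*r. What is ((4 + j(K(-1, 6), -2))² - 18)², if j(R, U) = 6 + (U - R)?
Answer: 31684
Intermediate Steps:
j(R, U) = 6 + U - R
((4 + j(K(-1, 6), -2))² - 18)² = ((4 + (6 - 2 - (-1)*6))² - 18)² = ((4 + (6 - 2 - 1*(-6)))² - 18)² = ((4 + (6 - 2 + 6))² - 18)² = ((4 + 10)² - 18)² = (14² - 18)² = (196 - 18)² = 178² = 31684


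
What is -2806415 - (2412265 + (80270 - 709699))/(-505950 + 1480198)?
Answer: -62139681449/22142 ≈ -2.8064e+6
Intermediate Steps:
-2806415 - (2412265 + (80270 - 709699))/(-505950 + 1480198) = -2806415 - (2412265 - 629429)/974248 = -2806415 - 1782836/974248 = -2806415 - 1*40519/22142 = -2806415 - 40519/22142 = -62139681449/22142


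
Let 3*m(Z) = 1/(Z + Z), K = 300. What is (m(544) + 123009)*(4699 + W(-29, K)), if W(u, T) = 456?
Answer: 2069739598435/3264 ≈ 6.3411e+8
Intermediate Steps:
m(Z) = 1/(6*Z) (m(Z) = 1/(3*(Z + Z)) = 1/(3*((2*Z))) = (1/(2*Z))/3 = 1/(6*Z))
(m(544) + 123009)*(4699 + W(-29, K)) = ((1/6)/544 + 123009)*(4699 + 456) = ((1/6)*(1/544) + 123009)*5155 = (1/3264 + 123009)*5155 = (401501377/3264)*5155 = 2069739598435/3264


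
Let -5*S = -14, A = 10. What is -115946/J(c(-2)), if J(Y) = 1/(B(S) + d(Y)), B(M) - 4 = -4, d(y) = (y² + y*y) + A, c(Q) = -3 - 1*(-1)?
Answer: -2087028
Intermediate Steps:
c(Q) = -2 (c(Q) = -3 + 1 = -2)
d(y) = 10 + 2*y² (d(y) = (y² + y*y) + 10 = (y² + y²) + 10 = 2*y² + 10 = 10 + 2*y²)
S = 14/5 (S = -⅕*(-14) = 14/5 ≈ 2.8000)
B(M) = 0 (B(M) = 4 - 4 = 0)
J(Y) = 1/(10 + 2*Y²) (J(Y) = 1/(0 + (10 + 2*Y²)) = 1/(10 + 2*Y²))
-115946/J(c(-2)) = -115946/(1/(2*(5 + (-2)²))) = -115946/(1/(2*(5 + 4))) = -115946/((½)/9) = -115946/((½)*(⅑)) = -115946/1/18 = -115946*18 = -2087028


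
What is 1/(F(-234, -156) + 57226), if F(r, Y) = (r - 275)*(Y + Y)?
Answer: 1/216034 ≈ 4.6289e-6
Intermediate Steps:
F(r, Y) = 2*Y*(-275 + r) (F(r, Y) = (-275 + r)*(2*Y) = 2*Y*(-275 + r))
1/(F(-234, -156) + 57226) = 1/(2*(-156)*(-275 - 234) + 57226) = 1/(2*(-156)*(-509) + 57226) = 1/(158808 + 57226) = 1/216034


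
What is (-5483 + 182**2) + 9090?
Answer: 36731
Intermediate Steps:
(-5483 + 182**2) + 9090 = (-5483 + 33124) + 9090 = 27641 + 9090 = 36731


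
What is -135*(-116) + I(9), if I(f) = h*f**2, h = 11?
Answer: 16551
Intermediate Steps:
I(f) = 11*f**2
-135*(-116) + I(9) = -135*(-116) + 11*9**2 = 15660 + 11*81 = 15660 + 891 = 16551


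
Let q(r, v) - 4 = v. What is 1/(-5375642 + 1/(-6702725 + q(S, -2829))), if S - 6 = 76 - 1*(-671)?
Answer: -6705550/36046636213101 ≈ -1.8602e-7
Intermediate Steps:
S = 753 (S = 6 + (76 - 1*(-671)) = 6 + (76 + 671) = 6 + 747 = 753)
q(r, v) = 4 + v
1/(-5375642 + 1/(-6702725 + q(S, -2829))) = 1/(-5375642 + 1/(-6702725 + (4 - 2829))) = 1/(-5375642 + 1/(-6702725 - 2825)) = 1/(-5375642 + 1/(-6705550)) = 1/(-5375642 - 1/6705550) = 1/(-36046636213101/6705550) = -6705550/36046636213101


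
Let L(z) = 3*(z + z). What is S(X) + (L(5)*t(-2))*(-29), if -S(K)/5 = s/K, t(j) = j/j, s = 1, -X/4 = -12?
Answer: -41765/48 ≈ -870.10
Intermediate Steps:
X = 48 (X = -4*(-12) = 48)
t(j) = 1
L(z) = 6*z (L(z) = 3*(2*z) = 6*z)
S(K) = -5/K
S(X) + (L(5)*t(-2))*(-29) = -5/48 + ((6*5)*1)*(-29) = -5*1/48 + (30*1)*(-29) = -5/48 + 30*(-29) = -5/48 - 870 = -41765/48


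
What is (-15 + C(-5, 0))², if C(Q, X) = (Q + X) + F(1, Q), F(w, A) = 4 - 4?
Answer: 400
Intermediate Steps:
F(w, A) = 0
C(Q, X) = Q + X (C(Q, X) = (Q + X) + 0 = Q + X)
(-15 + C(-5, 0))² = (-15 + (-5 + 0))² = (-15 - 5)² = (-20)² = 400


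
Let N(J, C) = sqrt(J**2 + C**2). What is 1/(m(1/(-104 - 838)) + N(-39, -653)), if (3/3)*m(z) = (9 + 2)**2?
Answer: -121/413289 + sqrt(427930)/413289 ≈ 0.0012900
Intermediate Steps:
N(J, C) = sqrt(C**2 + J**2)
m(z) = 121 (m(z) = (9 + 2)**2 = 11**2 = 121)
1/(m(1/(-104 - 838)) + N(-39, -653)) = 1/(121 + sqrt((-653)**2 + (-39)**2)) = 1/(121 + sqrt(426409 + 1521)) = 1/(121 + sqrt(427930))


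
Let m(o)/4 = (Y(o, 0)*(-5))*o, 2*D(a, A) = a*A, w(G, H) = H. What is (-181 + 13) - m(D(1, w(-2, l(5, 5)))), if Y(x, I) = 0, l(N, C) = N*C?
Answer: -168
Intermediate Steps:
l(N, C) = C*N
D(a, A) = A*a/2 (D(a, A) = (a*A)/2 = (A*a)/2 = A*a/2)
m(o) = 0 (m(o) = 4*((0*(-5))*o) = 4*(0*o) = 4*0 = 0)
(-181 + 13) - m(D(1, w(-2, l(5, 5)))) = (-181 + 13) - 1*0 = -168 + 0 = -168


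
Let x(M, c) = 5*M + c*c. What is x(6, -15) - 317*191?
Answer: -60292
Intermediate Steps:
x(M, c) = c² + 5*M (x(M, c) = 5*M + c² = c² + 5*M)
x(6, -15) - 317*191 = ((-15)² + 5*6) - 317*191 = (225 + 30) - 60547 = 255 - 60547 = -60292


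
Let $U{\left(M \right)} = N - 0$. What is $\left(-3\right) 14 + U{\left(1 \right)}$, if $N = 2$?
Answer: $-40$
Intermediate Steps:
$U{\left(M \right)} = 2$ ($U{\left(M \right)} = 2 - 0 = 2 + 0 = 2$)
$\left(-3\right) 14 + U{\left(1 \right)} = \left(-3\right) 14 + 2 = -42 + 2 = -40$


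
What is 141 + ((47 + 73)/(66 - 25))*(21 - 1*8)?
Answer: 7341/41 ≈ 179.05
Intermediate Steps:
141 + ((47 + 73)/(66 - 25))*(21 - 1*8) = 141 + (120/41)*(21 - 8) = 141 + (120*(1/41))*13 = 141 + (120/41)*13 = 141 + 1560/41 = 7341/41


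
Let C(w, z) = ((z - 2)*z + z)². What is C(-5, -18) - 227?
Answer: 116737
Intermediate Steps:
C(w, z) = (z + z*(-2 + z))² (C(w, z) = ((-2 + z)*z + z)² = (z*(-2 + z) + z)² = (z + z*(-2 + z))²)
C(-5, -18) - 227 = (-18)²*(-1 - 18)² - 227 = 324*(-19)² - 227 = 324*361 - 227 = 116964 - 227 = 116737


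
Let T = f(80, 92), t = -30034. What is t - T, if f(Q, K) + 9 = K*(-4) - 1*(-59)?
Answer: -29716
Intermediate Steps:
f(Q, K) = 50 - 4*K (f(Q, K) = -9 + (K*(-4) - 1*(-59)) = -9 + (-4*K + 59) = -9 + (59 - 4*K) = 50 - 4*K)
T = -318 (T = 50 - 4*92 = 50 - 368 = -318)
t - T = -30034 - 1*(-318) = -30034 + 318 = -29716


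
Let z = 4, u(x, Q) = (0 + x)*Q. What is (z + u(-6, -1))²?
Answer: 100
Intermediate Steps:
u(x, Q) = Q*x (u(x, Q) = x*Q = Q*x)
(z + u(-6, -1))² = (4 - 1*(-6))² = (4 + 6)² = 10² = 100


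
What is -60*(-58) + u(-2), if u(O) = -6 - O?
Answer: 3476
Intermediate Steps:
-60*(-58) + u(-2) = -60*(-58) + (-6 - 1*(-2)) = 3480 + (-6 + 2) = 3480 - 4 = 3476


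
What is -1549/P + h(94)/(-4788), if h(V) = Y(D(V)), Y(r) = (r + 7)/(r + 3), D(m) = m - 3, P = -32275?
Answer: 49571327/1037576700 ≈ 0.047776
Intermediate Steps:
D(m) = -3 + m
Y(r) = (7 + r)/(3 + r)
h(V) = (4 + V)/V (h(V) = (7 + (-3 + V))/(3 + (-3 + V)) = (4 + V)/V)
-1549/P + h(94)/(-4788) = -1549/(-32275) + ((4 + 94)/94)/(-4788) = -1549*(-1/32275) + ((1/94)*98)*(-1/4788) = 1549/32275 + (49/47)*(-1/4788) = 1549/32275 - 7/32148 = 49571327/1037576700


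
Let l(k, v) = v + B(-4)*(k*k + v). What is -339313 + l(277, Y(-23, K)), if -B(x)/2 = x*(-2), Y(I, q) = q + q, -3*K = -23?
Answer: -1567207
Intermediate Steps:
K = 23/3 (K = -1/3*(-23) = 23/3 ≈ 7.6667)
Y(I, q) = 2*q
B(x) = 4*x (B(x) = -2*x*(-2) = -(-4)*x = 4*x)
l(k, v) = -16*k**2 - 15*v (l(k, v) = v + (4*(-4))*(k*k + v) = v - 16*(k**2 + v) = v - 16*(v + k**2) = v + (-16*v - 16*k**2) = -16*k**2 - 15*v)
-339313 + l(277, Y(-23, K)) = -339313 + (-16*277**2 - 30*23/3) = -339313 + (-16*76729 - 15*46/3) = -339313 + (-1227664 - 230) = -339313 - 1227894 = -1567207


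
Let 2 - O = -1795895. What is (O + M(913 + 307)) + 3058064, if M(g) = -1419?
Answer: 4852542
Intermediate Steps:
O = 1795897 (O = 2 - 1*(-1795895) = 2 + 1795895 = 1795897)
(O + M(913 + 307)) + 3058064 = (1795897 - 1419) + 3058064 = 1794478 + 3058064 = 4852542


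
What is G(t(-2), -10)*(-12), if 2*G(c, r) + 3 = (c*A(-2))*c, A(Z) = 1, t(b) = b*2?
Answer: -78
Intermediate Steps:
t(b) = 2*b
G(c, r) = -3/2 + c²/2 (G(c, r) = -3/2 + ((c*1)*c)/2 = -3/2 + (c*c)/2 = -3/2 + c²/2)
G(t(-2), -10)*(-12) = (-3/2 + (2*(-2))²/2)*(-12) = (-3/2 + (½)*(-4)²)*(-12) = (-3/2 + (½)*16)*(-12) = (-3/2 + 8)*(-12) = (13/2)*(-12) = -78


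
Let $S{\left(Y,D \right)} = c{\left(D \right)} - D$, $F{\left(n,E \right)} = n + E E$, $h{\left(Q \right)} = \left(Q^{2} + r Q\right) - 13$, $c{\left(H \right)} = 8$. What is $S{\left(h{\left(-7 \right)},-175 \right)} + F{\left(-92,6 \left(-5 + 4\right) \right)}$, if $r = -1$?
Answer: $127$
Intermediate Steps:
$h{\left(Q \right)} = -13 + Q^{2} - Q$ ($h{\left(Q \right)} = \left(Q^{2} - Q\right) - 13 = -13 + Q^{2} - Q$)
$F{\left(n,E \right)} = n + E^{2}$
$S{\left(Y,D \right)} = 8 - D$
$S{\left(h{\left(-7 \right)},-175 \right)} + F{\left(-92,6 \left(-5 + 4\right) \right)} = \left(8 - -175\right) - \left(92 - \left(6 \left(-5 + 4\right)\right)^{2}\right) = \left(8 + 175\right) - \left(92 - \left(6 \left(-1\right)\right)^{2}\right) = 183 - \left(92 - \left(-6\right)^{2}\right) = 183 + \left(-92 + 36\right) = 183 - 56 = 127$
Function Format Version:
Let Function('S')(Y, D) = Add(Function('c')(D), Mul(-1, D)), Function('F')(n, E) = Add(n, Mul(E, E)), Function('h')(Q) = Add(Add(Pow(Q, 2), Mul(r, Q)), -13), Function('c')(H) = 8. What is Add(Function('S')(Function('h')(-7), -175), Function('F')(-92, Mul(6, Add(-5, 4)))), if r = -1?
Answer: 127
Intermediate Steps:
Function('h')(Q) = Add(-13, Pow(Q, 2), Mul(-1, Q)) (Function('h')(Q) = Add(Add(Pow(Q, 2), Mul(-1, Q)), -13) = Add(-13, Pow(Q, 2), Mul(-1, Q)))
Function('F')(n, E) = Add(n, Pow(E, 2))
Function('S')(Y, D) = Add(8, Mul(-1, D))
Add(Function('S')(Function('h')(-7), -175), Function('F')(-92, Mul(6, Add(-5, 4)))) = Add(Add(8, Mul(-1, -175)), Add(-92, Pow(Mul(6, Add(-5, 4)), 2))) = Add(Add(8, 175), Add(-92, Pow(Mul(6, -1), 2))) = Add(183, Add(-92, Pow(-6, 2))) = Add(183, Add(-92, 36)) = Add(183, -56) = 127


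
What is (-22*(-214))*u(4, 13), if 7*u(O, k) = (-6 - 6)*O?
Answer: -225984/7 ≈ -32283.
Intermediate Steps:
u(O, k) = -12*O/7 (u(O, k) = ((-6 - 6)*O)/7 = (-12*O)/7 = -12*O/7)
(-22*(-214))*u(4, 13) = (-22*(-214))*(-12/7*4) = 4708*(-48/7) = -225984/7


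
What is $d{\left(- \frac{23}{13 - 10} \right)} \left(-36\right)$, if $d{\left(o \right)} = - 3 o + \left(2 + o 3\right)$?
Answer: $-72$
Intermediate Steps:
$d{\left(o \right)} = 2$ ($d{\left(o \right)} = - 3 o + \left(2 + 3 o\right) = 2$)
$d{\left(- \frac{23}{13 - 10} \right)} \left(-36\right) = 2 \left(-36\right) = -72$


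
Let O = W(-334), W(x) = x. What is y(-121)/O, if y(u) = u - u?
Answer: 0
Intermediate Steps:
y(u) = 0
O = -334
y(-121)/O = 0/(-334) = 0*(-1/334) = 0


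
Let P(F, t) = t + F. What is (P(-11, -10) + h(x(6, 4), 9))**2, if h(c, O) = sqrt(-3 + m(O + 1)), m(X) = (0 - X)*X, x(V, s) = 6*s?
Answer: (21 - I*sqrt(103))**2 ≈ 338.0 - 426.25*I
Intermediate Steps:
P(F, t) = F + t
m(X) = -X**2 (m(X) = (-X)*X = -X**2)
h(c, O) = sqrt(-3 - (1 + O)**2) (h(c, O) = sqrt(-3 - (O + 1)**2) = sqrt(-3 - (1 + O)**2))
(P(-11, -10) + h(x(6, 4), 9))**2 = ((-11 - 10) + sqrt(-3 - (1 + 9)**2))**2 = (-21 + sqrt(-3 - 1*10**2))**2 = (-21 + sqrt(-3 - 1*100))**2 = (-21 + sqrt(-3 - 100))**2 = (-21 + sqrt(-103))**2 = (-21 + I*sqrt(103))**2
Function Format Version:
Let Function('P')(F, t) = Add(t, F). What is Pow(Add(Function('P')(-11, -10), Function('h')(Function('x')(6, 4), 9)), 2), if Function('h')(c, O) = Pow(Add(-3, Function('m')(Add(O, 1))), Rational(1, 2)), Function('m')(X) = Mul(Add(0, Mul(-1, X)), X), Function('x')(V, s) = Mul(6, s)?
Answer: Pow(Add(21, Mul(-1, I, Pow(103, Rational(1, 2)))), 2) ≈ Add(338.00, Mul(-426.25, I))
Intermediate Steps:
Function('P')(F, t) = Add(F, t)
Function('m')(X) = Mul(-1, Pow(X, 2)) (Function('m')(X) = Mul(Mul(-1, X), X) = Mul(-1, Pow(X, 2)))
Function('h')(c, O) = Pow(Add(-3, Mul(-1, Pow(Add(1, O), 2))), Rational(1, 2)) (Function('h')(c, O) = Pow(Add(-3, Mul(-1, Pow(Add(O, 1), 2))), Rational(1, 2)) = Pow(Add(-3, Mul(-1, Pow(Add(1, O), 2))), Rational(1, 2)))
Pow(Add(Function('P')(-11, -10), Function('h')(Function('x')(6, 4), 9)), 2) = Pow(Add(Add(-11, -10), Pow(Add(-3, Mul(-1, Pow(Add(1, 9), 2))), Rational(1, 2))), 2) = Pow(Add(-21, Pow(Add(-3, Mul(-1, Pow(10, 2))), Rational(1, 2))), 2) = Pow(Add(-21, Pow(Add(-3, Mul(-1, 100)), Rational(1, 2))), 2) = Pow(Add(-21, Pow(Add(-3, -100), Rational(1, 2))), 2) = Pow(Add(-21, Pow(-103, Rational(1, 2))), 2) = Pow(Add(-21, Mul(I, Pow(103, Rational(1, 2)))), 2)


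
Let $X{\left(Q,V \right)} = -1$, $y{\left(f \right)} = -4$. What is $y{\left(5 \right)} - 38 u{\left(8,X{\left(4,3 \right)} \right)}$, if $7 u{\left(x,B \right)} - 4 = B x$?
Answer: $\frac{124}{7} \approx 17.714$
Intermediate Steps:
$u{\left(x,B \right)} = \frac{4}{7} + \frac{B x}{7}$
$y{\left(5 \right)} - 38 u{\left(8,X{\left(4,3 \right)} \right)} = -4 - 38 \left(\frac{4}{7} + \frac{1}{7} \left(-1\right) 8\right) = -4 - 38 \left(\frac{4}{7} - \frac{8}{7}\right) = -4 - - \frac{152}{7} = -4 + \frac{152}{7} = \frac{124}{7}$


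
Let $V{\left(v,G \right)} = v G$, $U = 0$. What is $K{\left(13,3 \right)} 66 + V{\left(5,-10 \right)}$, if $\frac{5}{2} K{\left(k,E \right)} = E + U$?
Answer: $\frac{146}{5} \approx 29.2$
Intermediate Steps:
$K{\left(k,E \right)} = \frac{2 E}{5}$ ($K{\left(k,E \right)} = \frac{2 \left(E + 0\right)}{5} = \frac{2 E}{5}$)
$V{\left(v,G \right)} = G v$
$K{\left(13,3 \right)} 66 + V{\left(5,-10 \right)} = \frac{2}{5} \cdot 3 \cdot 66 - 50 = \frac{6}{5} \cdot 66 - 50 = \frac{396}{5} - 50 = \frac{146}{5}$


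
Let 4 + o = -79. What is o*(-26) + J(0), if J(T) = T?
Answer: 2158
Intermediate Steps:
o = -83 (o = -4 - 79 = -83)
o*(-26) + J(0) = -83*(-26) + 0 = 2158 + 0 = 2158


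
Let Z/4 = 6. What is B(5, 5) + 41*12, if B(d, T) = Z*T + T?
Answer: 617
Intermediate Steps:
Z = 24 (Z = 4*6 = 24)
B(d, T) = 25*T (B(d, T) = 24*T + T = 25*T)
B(5, 5) + 41*12 = 25*5 + 41*12 = 125 + 492 = 617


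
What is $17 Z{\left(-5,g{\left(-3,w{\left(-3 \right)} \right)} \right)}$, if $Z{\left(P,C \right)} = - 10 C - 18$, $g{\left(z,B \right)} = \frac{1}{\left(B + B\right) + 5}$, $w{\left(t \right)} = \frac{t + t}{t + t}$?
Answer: $- \frac{2312}{7} \approx -330.29$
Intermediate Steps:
$w{\left(t \right)} = 1$ ($w{\left(t \right)} = \frac{2 t}{2 t} = 2 t \frac{1}{2 t} = 1$)
$g{\left(z,B \right)} = \frac{1}{5 + 2 B}$ ($g{\left(z,B \right)} = \frac{1}{2 B + 5} = \frac{1}{5 + 2 B}$)
$Z{\left(P,C \right)} = -18 - 10 C$
$17 Z{\left(-5,g{\left(-3,w{\left(-3 \right)} \right)} \right)} = 17 \left(-18 - \frac{10}{5 + 2 \cdot 1}\right) = 17 \left(-18 - \frac{10}{5 + 2}\right) = 17 \left(-18 - \frac{10}{7}\right) = 17 \left(- \frac{136}{7}\right) = - \frac{2312}{7}$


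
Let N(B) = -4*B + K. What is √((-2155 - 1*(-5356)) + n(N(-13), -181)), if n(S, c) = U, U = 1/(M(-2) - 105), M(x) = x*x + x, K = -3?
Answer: √33959306/103 ≈ 56.577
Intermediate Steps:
M(x) = x + x² (M(x) = x² + x = x + x²)
N(B) = -3 - 4*B (N(B) = -4*B - 3 = -3 - 4*B)
U = -1/103 (U = 1/(-2*(1 - 2) - 105) = 1/(-2*(-1) - 105) = 1/(2 - 105) = 1/(-103) = -1/103 ≈ -0.0097087)
n(S, c) = -1/103
√((-2155 - 1*(-5356)) + n(N(-13), -181)) = √((-2155 - 1*(-5356)) - 1/103) = √((-2155 + 5356) - 1/103) = √(3201 - 1/103) = √(329702/103) = √33959306/103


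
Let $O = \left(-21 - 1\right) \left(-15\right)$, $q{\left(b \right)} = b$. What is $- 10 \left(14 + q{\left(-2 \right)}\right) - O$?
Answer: $-450$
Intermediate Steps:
$O = 330$ ($O = \left(-22\right) \left(-15\right) = 330$)
$- 10 \left(14 + q{\left(-2 \right)}\right) - O = - 10 \left(14 - 2\right) - 330 = \left(-10\right) 12 - 330 = -120 - 330 = -450$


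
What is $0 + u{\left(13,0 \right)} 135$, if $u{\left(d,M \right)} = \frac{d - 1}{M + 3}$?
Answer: $540$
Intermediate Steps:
$u{\left(d,M \right)} = \frac{-1 + d}{3 + M}$
$0 + u{\left(13,0 \right)} 135 = 0 + \frac{-1 + 13}{3 + 0} \cdot 135 = 0 + \frac{1}{3} \cdot 12 \cdot 135 = 0 + 4 \cdot 135 = 0 + 540 = 540$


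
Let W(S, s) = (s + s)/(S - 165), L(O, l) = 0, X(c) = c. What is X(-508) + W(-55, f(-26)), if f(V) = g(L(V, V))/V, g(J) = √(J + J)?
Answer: -508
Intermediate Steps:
g(J) = √2*√J (g(J) = √(2*J) = √2*√J)
f(V) = 0 (f(V) = (√2*√0)/V = (√2*0)/V = 0/V = 0)
W(S, s) = 2*s/(-165 + S) (W(S, s) = (2*s)/(-165 + S) = 2*s/(-165 + S))
X(-508) + W(-55, f(-26)) = -508 + 2*0/(-165 - 55) = -508 + 2*0/(-220) = -508 + 2*0*(-1/220) = -508 + 0 = -508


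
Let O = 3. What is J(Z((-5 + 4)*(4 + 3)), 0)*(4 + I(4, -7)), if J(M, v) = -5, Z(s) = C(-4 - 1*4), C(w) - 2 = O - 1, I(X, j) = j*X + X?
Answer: 100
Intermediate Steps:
I(X, j) = X + X*j (I(X, j) = X*j + X = X + X*j)
C(w) = 4 (C(w) = 2 + (3 - 1) = 2 + 2 = 4)
Z(s) = 4
J(Z((-5 + 4)*(4 + 3)), 0)*(4 + I(4, -7)) = -5*(4 + 4*(1 - 7)) = -5*(4 + 4*(-6)) = -5*(4 - 24) = -5*(-20) = 100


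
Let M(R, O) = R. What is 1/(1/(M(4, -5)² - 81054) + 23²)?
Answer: 81038/42869101 ≈ 0.0018904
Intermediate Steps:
1/(1/(M(4, -5)² - 81054) + 23²) = 1/(1/(4² - 81054) + 23²) = 1/(1/(16 - 81054) + 529) = 1/(1/(-81038) + 529) = 1/(-1/81038 + 529) = 1/(42869101/81038) = 81038/42869101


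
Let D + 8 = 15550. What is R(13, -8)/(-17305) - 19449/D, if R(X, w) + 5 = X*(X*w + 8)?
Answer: -317090819/268954310 ≈ -1.1790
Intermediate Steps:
D = 15542 (D = -8 + 15550 = 15542)
R(X, w) = -5 + X*(8 + X*w) (R(X, w) = -5 + X*(X*w + 8) = -5 + X*(8 + X*w))
R(13, -8)/(-17305) - 19449/D = (-5 + 8*13 - 8*13²)/(-17305) - 19449/15542 = (-5 + 104 - 8*169)*(-1/17305) - 19449*1/15542 = (-5 + 104 - 1352)*(-1/17305) - 19449/15542 = -1253*(-1/17305) - 19449/15542 = 1253/17305 - 19449/15542 = -317090819/268954310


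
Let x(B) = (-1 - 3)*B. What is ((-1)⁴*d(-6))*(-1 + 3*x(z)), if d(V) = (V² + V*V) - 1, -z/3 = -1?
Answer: -2627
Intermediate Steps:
z = 3 (z = -3*(-1) = 3)
d(V) = -1 + 2*V² (d(V) = (V² + V²) - 1 = 2*V² - 1 = -1 + 2*V²)
x(B) = -4*B
((-1)⁴*d(-6))*(-1 + 3*x(z)) = ((-1)⁴*(-1 + 2*(-6)²))*(-1 + 3*(-4*3)) = (1*(-1 + 2*36))*(-1 + 3*(-12)) = (1*(-1 + 72))*(-1 - 36) = (1*71)*(-37) = 71*(-37) = -2627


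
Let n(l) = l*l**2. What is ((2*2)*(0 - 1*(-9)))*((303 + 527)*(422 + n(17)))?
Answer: 159409800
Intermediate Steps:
n(l) = l**3
((2*2)*(0 - 1*(-9)))*((303 + 527)*(422 + n(17))) = ((2*2)*(0 - 1*(-9)))*((303 + 527)*(422 + 17**3)) = (4*(0 + 9))*(830*(422 + 4913)) = (4*9)*(830*5335) = 36*4428050 = 159409800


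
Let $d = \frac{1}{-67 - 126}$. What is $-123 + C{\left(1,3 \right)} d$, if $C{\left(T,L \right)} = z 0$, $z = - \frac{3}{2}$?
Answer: $-123$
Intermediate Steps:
$z = - \frac{3}{2}$ ($z = \left(-3\right) \frac{1}{2} = - \frac{3}{2} \approx -1.5$)
$d = - \frac{1}{193}$ ($d = \frac{1}{-193} = - \frac{1}{193} \approx -0.0051813$)
$C{\left(T,L \right)} = 0$ ($C{\left(T,L \right)} = \left(- \frac{3}{2}\right) 0 = 0$)
$-123 + C{\left(1,3 \right)} d = -123 + 0 \left(- \frac{1}{193}\right) = -123 + 0 = -123$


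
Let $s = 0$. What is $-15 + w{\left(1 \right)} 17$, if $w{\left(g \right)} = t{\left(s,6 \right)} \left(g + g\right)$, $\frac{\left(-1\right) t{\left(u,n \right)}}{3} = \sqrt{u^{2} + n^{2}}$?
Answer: $-627$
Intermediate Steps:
$t{\left(u,n \right)} = - 3 \sqrt{n^{2} + u^{2}}$ ($t{\left(u,n \right)} = - 3 \sqrt{u^{2} + n^{2}} = - 3 \sqrt{n^{2} + u^{2}}$)
$w{\left(g \right)} = - 36 g$ ($w{\left(g \right)} = - 3 \sqrt{6^{2} + 0^{2}} \left(g + g\right) = - 3 \sqrt{36 + 0} \cdot 2 g = - 3 \sqrt{36} \cdot 2 g = \left(-3\right) 6 \cdot 2 g = - 18 \cdot 2 g = - 36 g$)
$-15 + w{\left(1 \right)} 17 = -15 + \left(-36\right) 1 \cdot 17 = -15 - 612 = -627$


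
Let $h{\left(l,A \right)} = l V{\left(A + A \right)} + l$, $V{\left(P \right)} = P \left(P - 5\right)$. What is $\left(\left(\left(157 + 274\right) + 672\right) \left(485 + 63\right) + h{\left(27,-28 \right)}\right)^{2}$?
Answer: $485395070209$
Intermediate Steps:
$V{\left(P \right)} = P \left(-5 + P\right)$
$h{\left(l,A \right)} = l + 2 A l \left(-5 + 2 A\right)$ ($h{\left(l,A \right)} = l \left(A + A\right) \left(-5 + \left(A + A\right)\right) + l = l 2 A \left(-5 + 2 A\right) + l = 2 A l \left(-5 + 2 A\right) + l = l + 2 A l \left(-5 + 2 A\right)$)
$\left(\left(\left(157 + 274\right) + 672\right) \left(485 + 63\right) + h{\left(27,-28 \right)}\right)^{2} = \left(\left(\left(157 + 274\right) + 672\right) \left(485 + 63\right) + 27 \left(1 + 2 \left(-28\right) \left(-5 + 2 \left(-28\right)\right)\right)\right)^{2} = \left(\left(431 + 672\right) 548 + 27 \left(1 + 2 \left(-28\right) \left(-5 - 56\right)\right)\right)^{2} = \left(1103 \cdot 548 + 27 \left(1 + 2 \left(-28\right) \left(-61\right)\right)\right)^{2} = \left(604444 + 27 \left(1 + 3416\right)\right)^{2} = \left(604444 + 27 \cdot 3417\right)^{2} = \left(604444 + 92259\right)^{2} = 696703^{2} = 485395070209$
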